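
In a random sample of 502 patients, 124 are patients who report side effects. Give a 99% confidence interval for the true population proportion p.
(0.197, 0.297)

Proportion CI:
p̂ = 124/502 = 0.24701
SE = √(p̂(1-p̂)/n) = √(0.24701 · 0.75299 / 502) = 0.01925

z* = 2.576
Margin = z* · SE = 2.576 · 0.01925 = 0.0496

CI: 0.24701 ± 0.0496 = (0.197, 0.297)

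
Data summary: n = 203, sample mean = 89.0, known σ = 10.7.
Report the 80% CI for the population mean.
(88.04, 89.96)

z-interval (σ known):
z* = 1.282 for 80% confidence

Margin of error = z* · σ/√n = 1.282 · 10.7/√203 = 0.96

CI: (89.0 - 0.96, 89.0 + 0.96) = (88.04, 89.96)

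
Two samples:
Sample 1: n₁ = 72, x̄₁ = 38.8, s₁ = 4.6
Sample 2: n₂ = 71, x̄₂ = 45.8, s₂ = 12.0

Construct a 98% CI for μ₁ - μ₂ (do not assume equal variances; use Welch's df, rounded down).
(-10.61, -3.39)

Difference: x̄₁ - x̄₂ = -7.00
SE = √(s₁²/n₁ + s₂²/n₂) = √(4.6²/72 + 12.0²/71) = 1.5238
df = 89.90 → 89 (Welch–Satterthwaite, rounded down)
t* = 2.369

CI: -7.00 ± 2.369 · 1.5238 = -7.00 ± 3.61 = (-10.61, -3.39)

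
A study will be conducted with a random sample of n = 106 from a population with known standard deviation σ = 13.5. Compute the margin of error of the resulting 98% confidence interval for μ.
Margin of error = 3.05

Margin of error = z* · σ/√n
= 2.326 · 13.5/√106
= 2.326 · 13.5/10.2956
= 3.05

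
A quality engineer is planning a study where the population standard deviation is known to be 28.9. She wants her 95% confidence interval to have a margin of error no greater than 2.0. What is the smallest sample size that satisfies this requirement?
n ≥ 803

For margin E ≤ 2.0:
n ≥ (z* · σ / E)²
n ≥ (1.960 · 28.9 / 2.0)²
n ≥ 802.14

Minimum n = 803 (rounding up)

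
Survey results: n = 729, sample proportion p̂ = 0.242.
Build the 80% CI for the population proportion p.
(0.222, 0.262)

Proportion CI:
SE = √(p̂(1-p̂)/n) = √(0.242 · 0.758 / 729) = 0.01586

z* = 1.282
Margin = z* · SE = 1.282 · 0.01586 = 0.0203

CI: 0.242 ± 0.0203 = (0.222, 0.262)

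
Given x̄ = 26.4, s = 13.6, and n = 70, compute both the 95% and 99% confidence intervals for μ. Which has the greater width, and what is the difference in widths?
99% CI is wider by 2.12

df = 69
95% CI: t* = 1.995, (23.16, 29.64), width = 2 · t* · s/√n = 6.49
99% CI: t* = 2.649, (22.09, 30.71), width = 2 · t* · s/√n = 8.61

The 99% CI is wider by 8.61 - 6.49 = 2.12.
Higher confidence requires a wider interval.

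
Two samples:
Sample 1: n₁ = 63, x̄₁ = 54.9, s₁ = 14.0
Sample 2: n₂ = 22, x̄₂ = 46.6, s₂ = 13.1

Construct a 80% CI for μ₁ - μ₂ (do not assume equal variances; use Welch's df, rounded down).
(3.99, 12.61)

Difference: x̄₁ - x̄₂ = 8.30
SE = √(s₁²/n₁ + s₂²/n₂) = √(14.0²/63 + 13.1²/22) = 3.3033
df = 38.99 → 38 (Welch–Satterthwaite, rounded down)
t* = 1.304

CI: 8.30 ± 1.304 · 3.3033 = 8.30 ± 4.31 = (3.99, 12.61)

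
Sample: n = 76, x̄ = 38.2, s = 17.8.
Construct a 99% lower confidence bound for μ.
μ ≥ 33.35

Lower bound (one-sided):
t* = 2.377 (one-sided for 99%)
Lower bound = x̄ - t* · s/√n = 38.2 - 2.377 · 17.8/√76 = 33.35

We are 99% confident that μ ≥ 33.35.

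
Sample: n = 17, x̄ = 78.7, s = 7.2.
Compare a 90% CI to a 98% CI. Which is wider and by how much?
98% CI is wider by 2.92

df = 16
90% CI: t* = 1.746, (75.65, 81.75), width = 2 · t* · s/√n = 6.10
98% CI: t* = 2.583, (74.19, 83.21), width = 2 · t* · s/√n = 9.02

The 98% CI is wider by 9.02 - 6.10 = 2.92.
Higher confidence requires a wider interval.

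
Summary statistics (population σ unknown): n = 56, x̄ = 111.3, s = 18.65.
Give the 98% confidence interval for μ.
(105.33, 117.27)

t-interval (σ unknown):
df = n - 1 = 55
t* = 2.396 for 98% confidence

Margin of error = t* · s/√n = 2.396 · 18.65/√56 = 5.97

CI: (105.33, 117.27)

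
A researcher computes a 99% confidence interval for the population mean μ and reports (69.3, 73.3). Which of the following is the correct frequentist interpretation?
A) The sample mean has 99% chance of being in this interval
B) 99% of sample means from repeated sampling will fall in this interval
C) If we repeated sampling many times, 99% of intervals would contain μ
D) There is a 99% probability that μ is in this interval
C

A) Wrong — x̄ is observed and sits in the interval by construction.
B) Wrong — coverage applies to intervals containing μ, not to future x̄ values.
C) Correct — this is the frequentist long-run coverage interpretation.
D) Wrong — μ is fixed; the randomness lives in the interval, not in μ.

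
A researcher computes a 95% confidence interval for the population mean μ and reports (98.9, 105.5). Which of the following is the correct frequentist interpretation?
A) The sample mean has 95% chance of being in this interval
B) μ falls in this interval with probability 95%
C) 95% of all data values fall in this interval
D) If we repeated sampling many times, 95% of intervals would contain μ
D

A) Wrong — x̄ is observed and sits in the interval by construction.
B) Wrong — μ is fixed; the randomness lives in the interval, not in μ.
C) Wrong — a CI is about the parameter μ, not individual data values.
D) Correct — this is the frequentist long-run coverage interpretation.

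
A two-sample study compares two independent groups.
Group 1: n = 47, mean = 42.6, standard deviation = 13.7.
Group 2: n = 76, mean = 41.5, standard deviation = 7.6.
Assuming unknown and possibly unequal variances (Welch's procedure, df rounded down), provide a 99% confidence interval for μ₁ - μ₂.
(-4.69, 6.89)

Difference: x̄₁ - x̄₂ = 1.10
SE = √(s₁²/n₁ + s₂²/n₂) = √(13.7²/47 + 7.6²/76) = 2.1802
df = 63.76 → 63 (Welch–Satterthwaite, rounded down)
t* = 2.656

CI: 1.10 ± 2.656 · 2.1802 = 1.10 ± 5.79 = (-4.69, 6.89)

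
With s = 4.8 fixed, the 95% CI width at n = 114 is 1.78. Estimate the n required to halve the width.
n ≈ 456

CI width ∝ 1/√n
To reduce width by factor 2, need √n to grow by 2 → need 2² = 4 times as many samples.

Current: n = 114, width = 1.78
New: n = 456, width ≈ 0.88

Width reduced by factor of 1.78/0.88 = 2.02.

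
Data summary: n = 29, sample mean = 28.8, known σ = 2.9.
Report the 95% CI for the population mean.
(27.74, 29.86)

z-interval (σ known):
z* = 1.960 for 95% confidence

Margin of error = z* · σ/√n = 1.960 · 2.9/√29 = 1.06

CI: (28.8 - 1.06, 28.8 + 1.06) = (27.74, 29.86)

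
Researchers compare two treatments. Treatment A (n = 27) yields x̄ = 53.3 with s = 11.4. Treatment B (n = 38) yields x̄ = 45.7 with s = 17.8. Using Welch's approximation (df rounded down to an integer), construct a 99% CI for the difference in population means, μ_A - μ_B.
(-2.04, 17.24)

Difference: x̄₁ - x̄₂ = 7.60
SE = √(s₁²/n₁ + s₂²/n₂) = √(11.4²/27 + 17.8²/38) = 3.6265
df = 62.44 → 62 (Welch–Satterthwaite, rounded down)
t* = 2.657

CI: 7.60 ± 2.657 · 3.6265 = 7.60 ± 9.64 = (-2.04, 17.24)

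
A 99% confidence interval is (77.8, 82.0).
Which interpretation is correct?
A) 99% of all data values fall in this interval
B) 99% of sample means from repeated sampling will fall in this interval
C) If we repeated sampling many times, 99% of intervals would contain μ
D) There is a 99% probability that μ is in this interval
C

A) Wrong — a CI is about the parameter μ, not individual data values.
B) Wrong — coverage applies to intervals containing μ, not to future x̄ values.
C) Correct — this is the frequentist long-run coverage interpretation.
D) Wrong — μ is fixed; the randomness lives in the interval, not in μ.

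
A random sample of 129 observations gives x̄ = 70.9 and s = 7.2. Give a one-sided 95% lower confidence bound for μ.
μ ≥ 69.85

Lower bound (one-sided):
t* = 1.657 (one-sided for 95%)
Lower bound = x̄ - t* · s/√n = 70.9 - 1.657 · 7.2/√129 = 69.85

We are 95% confident that μ ≥ 69.85.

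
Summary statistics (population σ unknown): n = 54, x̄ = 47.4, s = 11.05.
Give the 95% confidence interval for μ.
(44.38, 50.42)

t-interval (σ unknown):
df = n - 1 = 53
t* = 2.006 for 95% confidence

Margin of error = t* · s/√n = 2.006 · 11.05/√54 = 3.02

CI: (44.38, 50.42)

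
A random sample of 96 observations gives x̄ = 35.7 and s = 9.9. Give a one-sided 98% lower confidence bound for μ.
μ ≥ 33.60

Lower bound (one-sided):
t* = 2.082 (one-sided for 98%)
Lower bound = x̄ - t* · s/√n = 35.7 - 2.082 · 9.9/√96 = 33.60

We are 98% confident that μ ≥ 33.60.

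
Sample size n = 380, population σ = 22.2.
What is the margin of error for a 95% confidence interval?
Margin of error = 2.23

Margin of error = z* · σ/√n
= 1.960 · 22.2/√380
= 1.960 · 22.2/19.4936
= 2.23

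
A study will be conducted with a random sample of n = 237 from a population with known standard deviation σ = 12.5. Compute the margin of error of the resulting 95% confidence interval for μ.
Margin of error = 1.59

Margin of error = z* · σ/√n
= 1.960 · 12.5/√237
= 1.960 · 12.5/15.3948
= 1.59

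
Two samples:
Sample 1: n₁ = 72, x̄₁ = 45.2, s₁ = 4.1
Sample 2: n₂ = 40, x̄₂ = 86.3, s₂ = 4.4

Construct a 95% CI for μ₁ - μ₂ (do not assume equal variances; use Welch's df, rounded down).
(-42.79, -39.41)

Difference: x̄₁ - x̄₂ = -41.10
SE = √(s₁²/n₁ + s₂²/n₂) = √(4.1²/72 + 4.4²/40) = 0.8470
df = 75.99 → 75 (Welch–Satterthwaite, rounded down)
t* = 1.992

CI: -41.10 ± 1.992 · 0.8470 = -41.10 ± 1.69 = (-42.79, -39.41)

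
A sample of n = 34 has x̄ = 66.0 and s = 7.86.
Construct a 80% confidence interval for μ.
(64.24, 67.76)

t-interval (σ unknown):
df = n - 1 = 33
t* = 1.308 for 80% confidence

Margin of error = t* · s/√n = 1.308 · 7.86/√34 = 1.76

CI: (64.24, 67.76)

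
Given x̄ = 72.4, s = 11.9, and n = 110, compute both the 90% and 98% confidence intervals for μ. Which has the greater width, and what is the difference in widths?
98% CI is wider by 1.60

df = 109
90% CI: t* = 1.659, (70.52, 74.28), width = 2 · t* · s/√n = 3.76
98% CI: t* = 2.361, (69.72, 75.08), width = 2 · t* · s/√n = 5.36

The 98% CI is wider by 5.36 - 3.76 = 1.60.
Higher confidence requires a wider interval.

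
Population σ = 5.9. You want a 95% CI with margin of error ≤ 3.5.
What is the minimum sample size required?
n ≥ 11

For margin E ≤ 3.5:
n ≥ (z* · σ / E)²
n ≥ (1.960 · 5.9 / 3.5)²
n ≥ 10.92

Minimum n = 11 (rounding up)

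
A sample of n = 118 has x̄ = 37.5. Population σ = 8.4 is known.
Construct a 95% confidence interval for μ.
(35.98, 39.02)

z-interval (σ known):
z* = 1.960 for 95% confidence

Margin of error = z* · σ/√n = 1.960 · 8.4/√118 = 1.52

CI: (37.5 - 1.52, 37.5 + 1.52) = (35.98, 39.02)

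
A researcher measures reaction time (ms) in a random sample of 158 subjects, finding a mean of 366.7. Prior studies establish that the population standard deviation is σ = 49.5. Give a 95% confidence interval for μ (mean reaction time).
(358.98, 374.42)

z-interval (σ known):
z* = 1.960 for 95% confidence

Margin of error = z* · σ/√n = 1.960 · 49.5/√158 = 7.72

CI: (366.7 - 7.72, 366.7 + 7.72) = (358.98, 374.42)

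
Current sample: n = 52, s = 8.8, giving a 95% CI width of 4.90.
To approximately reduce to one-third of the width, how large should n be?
n ≈ 468

CI width ∝ 1/√n
To reduce width by factor 3, need √n to grow by 3 → need 3² = 9 times as many samples.

Current: n = 52, width = 4.90
New: n = 468, width ≈ 1.60

Width reduced by factor of 4.90/1.60 = 3.06.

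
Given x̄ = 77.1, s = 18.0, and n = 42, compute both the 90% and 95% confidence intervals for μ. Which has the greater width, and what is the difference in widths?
95% CI is wider by 1.87

df = 41
90% CI: t* = 1.683, (72.43, 81.77), width = 2 · t* · s/√n = 9.35
95% CI: t* = 2.020, (71.49, 82.71), width = 2 · t* · s/√n = 11.22

The 95% CI is wider by 11.22 - 9.35 = 1.87.
Higher confidence requires a wider interval.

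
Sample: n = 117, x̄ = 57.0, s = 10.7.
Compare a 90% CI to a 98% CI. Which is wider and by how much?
98% CI is wider by 1.39

df = 116
90% CI: t* = 1.658, (55.36, 58.64), width = 2 · t* · s/√n = 3.28
98% CI: t* = 2.359, (54.67, 59.33), width = 2 · t* · s/√n = 4.67

The 98% CI is wider by 4.67 - 3.28 = 1.39.
Higher confidence requires a wider interval.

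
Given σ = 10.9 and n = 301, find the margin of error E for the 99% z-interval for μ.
Margin of error = 1.62

Margin of error = z* · σ/√n
= 2.576 · 10.9/√301
= 2.576 · 10.9/17.3494
= 1.62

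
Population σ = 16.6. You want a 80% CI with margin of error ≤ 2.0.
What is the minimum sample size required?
n ≥ 114

For margin E ≤ 2.0:
n ≥ (z* · σ / E)²
n ≥ (1.282 · 16.6 / 2.0)²
n ≥ 113.22

Minimum n = 114 (rounding up)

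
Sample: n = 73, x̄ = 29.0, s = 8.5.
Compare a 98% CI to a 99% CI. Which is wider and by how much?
99% CI is wider by 0.53

df = 72
98% CI: t* = 2.379, (26.63, 31.37), width = 2 · t* · s/√n = 4.73
99% CI: t* = 2.646, (26.37, 31.63), width = 2 · t* · s/√n = 5.26

The 99% CI is wider by 5.26 - 4.73 = 0.53.
Higher confidence requires a wider interval.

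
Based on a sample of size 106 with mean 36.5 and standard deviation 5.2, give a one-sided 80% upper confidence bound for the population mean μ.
μ ≤ 36.93

Upper bound (one-sided):
t* = 0.845 (one-sided for 80%)
Upper bound = x̄ + t* · s/√n = 36.5 + 0.845 · 5.2/√106 = 36.93

We are 80% confident that μ ≤ 36.93.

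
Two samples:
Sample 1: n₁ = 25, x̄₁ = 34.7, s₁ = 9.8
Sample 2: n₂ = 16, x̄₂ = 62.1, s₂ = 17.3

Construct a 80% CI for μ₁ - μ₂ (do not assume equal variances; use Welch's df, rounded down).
(-33.68, -21.12)

Difference: x̄₁ - x̄₂ = -27.40
SE = √(s₁²/n₁ + s₂²/n₂) = √(9.8²/25 + 17.3²/16) = 4.7484
df = 21.23 → 21 (Welch–Satterthwaite, rounded down)
t* = 1.323

CI: -27.40 ± 1.323 · 4.7484 = -27.40 ± 6.28 = (-33.68, -21.12)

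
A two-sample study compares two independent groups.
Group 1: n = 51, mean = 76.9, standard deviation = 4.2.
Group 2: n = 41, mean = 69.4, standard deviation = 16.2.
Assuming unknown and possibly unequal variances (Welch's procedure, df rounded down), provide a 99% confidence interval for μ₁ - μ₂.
(0.51, 14.49)

Difference: x̄₁ - x̄₂ = 7.50
SE = √(s₁²/n₁ + s₂²/n₂) = √(4.2²/51 + 16.2²/41) = 2.5975
df = 44.34 → 44 (Welch–Satterthwaite, rounded down)
t* = 2.692

CI: 7.50 ± 2.692 · 2.5975 = 7.50 ± 6.99 = (0.51, 14.49)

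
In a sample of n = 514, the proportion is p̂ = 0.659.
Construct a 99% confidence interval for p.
(0.605, 0.713)

Proportion CI:
SE = √(p̂(1-p̂)/n) = √(0.659 · 0.341 / 514) = 0.02091

z* = 2.576
Margin = z* · SE = 2.576 · 0.02091 = 0.0539

CI: 0.659 ± 0.0539 = (0.605, 0.713)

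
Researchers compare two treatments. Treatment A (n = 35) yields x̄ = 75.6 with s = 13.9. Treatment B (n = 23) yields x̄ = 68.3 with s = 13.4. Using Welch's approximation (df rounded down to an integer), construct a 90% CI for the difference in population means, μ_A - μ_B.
(1.18, 13.42)

Difference: x̄₁ - x̄₂ = 7.30
SE = √(s₁²/n₁ + s₂²/n₂) = √(13.9²/35 + 13.4²/23) = 3.6506
df = 48.44 → 48 (Welch–Satterthwaite, rounded down)
t* = 1.677

CI: 7.30 ± 1.677 · 3.6506 = 7.30 ± 6.12 = (1.18, 13.42)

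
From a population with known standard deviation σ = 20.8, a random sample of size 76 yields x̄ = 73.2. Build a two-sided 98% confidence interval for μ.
(67.65, 78.75)

z-interval (σ known):
z* = 2.326 for 98% confidence

Margin of error = z* · σ/√n = 2.326 · 20.8/√76 = 5.55

CI: (73.2 - 5.55, 73.2 + 5.55) = (67.65, 78.75)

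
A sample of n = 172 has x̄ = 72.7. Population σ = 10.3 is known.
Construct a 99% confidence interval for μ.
(70.68, 74.72)

z-interval (σ known):
z* = 2.576 for 99% confidence

Margin of error = z* · σ/√n = 2.576 · 10.3/√172 = 2.02

CI: (72.7 - 2.02, 72.7 + 2.02) = (70.68, 74.72)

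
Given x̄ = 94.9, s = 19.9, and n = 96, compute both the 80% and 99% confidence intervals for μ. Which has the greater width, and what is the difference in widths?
99% CI is wider by 5.44

df = 95
80% CI: t* = 1.291, (92.28, 97.52), width = 2 · t* · s/√n = 5.24
99% CI: t* = 2.629, (89.56, 100.24), width = 2 · t* · s/√n = 10.68

The 99% CI is wider by 10.68 - 5.24 = 5.44.
Higher confidence requires a wider interval.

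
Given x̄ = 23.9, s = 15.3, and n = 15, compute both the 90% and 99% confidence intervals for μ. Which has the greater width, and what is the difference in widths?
99% CI is wider by 9.61

df = 14
90% CI: t* = 1.761, (16.94, 30.86), width = 2 · t* · s/√n = 13.91
99% CI: t* = 2.977, (12.14, 35.66), width = 2 · t* · s/√n = 23.52

The 99% CI is wider by 23.52 - 13.91 = 9.61.
Higher confidence requires a wider interval.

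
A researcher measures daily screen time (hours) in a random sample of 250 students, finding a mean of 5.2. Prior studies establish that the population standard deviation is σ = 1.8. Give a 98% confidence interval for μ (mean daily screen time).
(4.94, 5.46)

z-interval (σ known):
z* = 2.326 for 98% confidence

Margin of error = z* · σ/√n = 2.326 · 1.8/√250 = 0.26

CI: (5.2 - 0.26, 5.2 + 0.26) = (4.94, 5.46)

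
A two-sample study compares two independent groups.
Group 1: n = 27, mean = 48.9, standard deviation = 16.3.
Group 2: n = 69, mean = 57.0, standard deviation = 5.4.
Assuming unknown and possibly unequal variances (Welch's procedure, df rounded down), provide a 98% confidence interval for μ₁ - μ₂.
(-16.00, -0.20)

Difference: x̄₁ - x̄₂ = -8.10
SE = √(s₁²/n₁ + s₂²/n₂) = √(16.3²/27 + 5.4²/69) = 3.2036
df = 28.26 → 28 (Welch–Satterthwaite, rounded down)
t* = 2.467

CI: -8.10 ± 2.467 · 3.2036 = -8.10 ± 7.90 = (-16.00, -0.20)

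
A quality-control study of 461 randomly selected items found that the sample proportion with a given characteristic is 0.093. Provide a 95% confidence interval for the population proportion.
(0.066, 0.120)

Proportion CI:
SE = √(p̂(1-p̂)/n) = √(0.093 · 0.907 / 461) = 0.01353

z* = 1.960
Margin = z* · SE = 1.960 · 0.01353 = 0.0265

CI: 0.093 ± 0.0265 = (0.066, 0.120)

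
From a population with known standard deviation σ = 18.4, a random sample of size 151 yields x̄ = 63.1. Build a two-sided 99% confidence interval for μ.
(59.24, 66.96)

z-interval (σ known):
z* = 2.576 for 99% confidence

Margin of error = z* · σ/√n = 2.576 · 18.4/√151 = 3.86

CI: (63.1 - 3.86, 63.1 + 3.86) = (59.24, 66.96)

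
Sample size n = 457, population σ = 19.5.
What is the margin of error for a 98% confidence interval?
Margin of error = 2.12

Margin of error = z* · σ/√n
= 2.326 · 19.5/√457
= 2.326 · 19.5/21.3776
= 2.12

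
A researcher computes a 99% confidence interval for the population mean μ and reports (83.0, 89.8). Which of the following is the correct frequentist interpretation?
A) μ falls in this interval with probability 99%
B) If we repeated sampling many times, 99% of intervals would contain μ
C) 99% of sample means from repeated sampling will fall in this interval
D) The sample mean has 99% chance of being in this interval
B

A) Wrong — μ is fixed; the randomness lives in the interval, not in μ.
B) Correct — this is the frequentist long-run coverage interpretation.
C) Wrong — coverage applies to intervals containing μ, not to future x̄ values.
D) Wrong — x̄ is observed and sits in the interval by construction.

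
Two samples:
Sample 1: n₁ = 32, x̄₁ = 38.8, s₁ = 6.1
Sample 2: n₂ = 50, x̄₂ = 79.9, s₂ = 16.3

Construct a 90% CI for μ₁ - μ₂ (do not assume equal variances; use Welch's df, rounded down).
(-45.34, -36.86)

Difference: x̄₁ - x̄₂ = -41.10
SE = √(s₁²/n₁ + s₂²/n₂) = √(6.1²/32 + 16.3²/50) = 2.5449
df = 67.67 → 67 (Welch–Satterthwaite, rounded down)
t* = 1.668

CI: -41.10 ± 1.668 · 2.5449 = -41.10 ± 4.24 = (-45.34, -36.86)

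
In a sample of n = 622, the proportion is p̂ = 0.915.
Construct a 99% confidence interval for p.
(0.886, 0.944)

Proportion CI:
SE = √(p̂(1-p̂)/n) = √(0.915 · 0.085 / 622) = 0.01118

z* = 2.576
Margin = z* · SE = 2.576 · 0.01118 = 0.0288

CI: 0.915 ± 0.0288 = (0.886, 0.944)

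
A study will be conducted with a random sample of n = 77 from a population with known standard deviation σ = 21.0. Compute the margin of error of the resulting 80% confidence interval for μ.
Margin of error = 3.07

Margin of error = z* · σ/√n
= 1.282 · 21.0/√77
= 1.282 · 21.0/8.7750
= 3.07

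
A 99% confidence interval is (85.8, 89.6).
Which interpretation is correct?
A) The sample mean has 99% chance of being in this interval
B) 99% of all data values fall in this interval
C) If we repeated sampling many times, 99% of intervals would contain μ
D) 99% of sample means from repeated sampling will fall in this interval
C

A) Wrong — x̄ is observed and sits in the interval by construction.
B) Wrong — a CI is about the parameter μ, not individual data values.
C) Correct — this is the frequentist long-run coverage interpretation.
D) Wrong — coverage applies to intervals containing μ, not to future x̄ values.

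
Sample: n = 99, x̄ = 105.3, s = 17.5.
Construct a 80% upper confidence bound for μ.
μ ≤ 106.79

Upper bound (one-sided):
t* = 0.845 (one-sided for 80%)
Upper bound = x̄ + t* · s/√n = 105.3 + 0.845 · 17.5/√99 = 106.79

We are 80% confident that μ ≤ 106.79.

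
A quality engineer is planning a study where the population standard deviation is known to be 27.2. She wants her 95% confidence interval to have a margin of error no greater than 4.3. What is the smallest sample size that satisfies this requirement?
n ≥ 154

For margin E ≤ 4.3:
n ≥ (z* · σ / E)²
n ≥ (1.960 · 27.2 / 4.3)²
n ≥ 153.71

Minimum n = 154 (rounding up)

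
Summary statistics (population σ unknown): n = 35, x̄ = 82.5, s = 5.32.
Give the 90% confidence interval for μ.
(80.98, 84.02)

t-interval (σ unknown):
df = n - 1 = 34
t* = 1.691 for 90% confidence

Margin of error = t* · s/√n = 1.691 · 5.32/√35 = 1.52

CI: (80.98, 84.02)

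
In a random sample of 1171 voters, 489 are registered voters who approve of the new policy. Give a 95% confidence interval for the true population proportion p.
(0.389, 0.446)

Proportion CI:
p̂ = 489/1171 = 0.41759
SE = √(p̂(1-p̂)/n) = √(0.41759 · 0.58241 / 1171) = 0.01441

z* = 1.960
Margin = z* · SE = 1.960 · 0.01441 = 0.0282

CI: 0.41759 ± 0.0282 = (0.389, 0.446)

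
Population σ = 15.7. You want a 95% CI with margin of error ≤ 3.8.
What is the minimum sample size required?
n ≥ 66

For margin E ≤ 3.8:
n ≥ (z* · σ / E)²
n ≥ (1.960 · 15.7 / 3.8)²
n ≥ 65.58

Minimum n = 66 (rounding up)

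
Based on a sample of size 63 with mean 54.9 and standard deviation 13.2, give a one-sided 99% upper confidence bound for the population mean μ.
μ ≤ 58.87

Upper bound (one-sided):
t* = 2.388 (one-sided for 99%)
Upper bound = x̄ + t* · s/√n = 54.9 + 2.388 · 13.2/√63 = 58.87

We are 99% confident that μ ≤ 58.87.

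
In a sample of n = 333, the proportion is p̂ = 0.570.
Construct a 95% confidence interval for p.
(0.517, 0.623)

Proportion CI:
SE = √(p̂(1-p̂)/n) = √(0.570 · 0.430 / 333) = 0.02713

z* = 1.960
Margin = z* · SE = 1.960 · 0.02713 = 0.0532

CI: 0.570 ± 0.0532 = (0.517, 0.623)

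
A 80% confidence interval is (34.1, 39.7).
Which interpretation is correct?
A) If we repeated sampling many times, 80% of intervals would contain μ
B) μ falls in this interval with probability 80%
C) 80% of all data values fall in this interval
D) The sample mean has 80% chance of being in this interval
A

A) Correct — this is the frequentist long-run coverage interpretation.
B) Wrong — μ is fixed; the randomness lives in the interval, not in μ.
C) Wrong — a CI is about the parameter μ, not individual data values.
D) Wrong — x̄ is observed and sits in the interval by construction.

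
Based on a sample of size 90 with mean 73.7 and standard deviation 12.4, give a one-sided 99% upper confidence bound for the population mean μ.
μ ≤ 76.80

Upper bound (one-sided):
t* = 2.369 (one-sided for 99%)
Upper bound = x̄ + t* · s/√n = 73.7 + 2.369 · 12.4/√90 = 76.80

We are 99% confident that μ ≤ 76.80.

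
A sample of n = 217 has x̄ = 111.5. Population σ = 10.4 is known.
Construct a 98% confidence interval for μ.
(109.86, 113.14)

z-interval (σ known):
z* = 2.326 for 98% confidence

Margin of error = z* · σ/√n = 2.326 · 10.4/√217 = 1.64

CI: (111.5 - 1.64, 111.5 + 1.64) = (109.86, 113.14)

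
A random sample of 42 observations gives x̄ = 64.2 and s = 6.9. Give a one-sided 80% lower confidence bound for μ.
μ ≥ 63.30

Lower bound (one-sided):
t* = 0.850 (one-sided for 80%)
Lower bound = x̄ - t* · s/√n = 64.2 - 0.850 · 6.9/√42 = 63.30

We are 80% confident that μ ≥ 63.30.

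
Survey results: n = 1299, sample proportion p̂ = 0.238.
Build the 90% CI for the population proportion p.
(0.219, 0.257)

Proportion CI:
SE = √(p̂(1-p̂)/n) = √(0.238 · 0.762 / 1299) = 0.01182

z* = 1.645
Margin = z* · SE = 1.645 · 0.01182 = 0.0194

CI: 0.238 ± 0.0194 = (0.219, 0.257)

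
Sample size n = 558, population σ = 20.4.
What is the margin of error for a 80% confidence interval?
Margin of error = 1.11

Margin of error = z* · σ/√n
= 1.282 · 20.4/√558
= 1.282 · 20.4/23.6220
= 1.11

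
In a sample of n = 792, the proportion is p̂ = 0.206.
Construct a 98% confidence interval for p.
(0.173, 0.239)

Proportion CI:
SE = √(p̂(1-p̂)/n) = √(0.206 · 0.794 / 792) = 0.01437

z* = 2.326
Margin = z* · SE = 2.326 · 0.01437 = 0.0334

CI: 0.206 ± 0.0334 = (0.173, 0.239)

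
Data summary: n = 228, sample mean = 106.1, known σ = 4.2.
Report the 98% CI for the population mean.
(105.45, 106.75)

z-interval (σ known):
z* = 2.326 for 98% confidence

Margin of error = z* · σ/√n = 2.326 · 4.2/√228 = 0.65

CI: (106.1 - 0.65, 106.1 + 0.65) = (105.45, 106.75)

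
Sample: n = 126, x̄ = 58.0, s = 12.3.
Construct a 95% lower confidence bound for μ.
μ ≥ 56.18

Lower bound (one-sided):
t* = 1.657 (one-sided for 95%)
Lower bound = x̄ - t* · s/√n = 58.0 - 1.657 · 12.3/√126 = 56.18

We are 95% confident that μ ≥ 56.18.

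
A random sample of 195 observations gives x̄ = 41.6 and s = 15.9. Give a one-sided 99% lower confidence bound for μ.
μ ≥ 38.93

Lower bound (one-sided):
t* = 2.346 (one-sided for 99%)
Lower bound = x̄ - t* · s/√n = 41.6 - 2.346 · 15.9/√195 = 38.93

We are 99% confident that μ ≥ 38.93.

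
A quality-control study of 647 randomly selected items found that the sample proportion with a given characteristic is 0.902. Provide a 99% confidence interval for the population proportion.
(0.872, 0.932)

Proportion CI:
SE = √(p̂(1-p̂)/n) = √(0.902 · 0.098 / 647) = 0.01169

z* = 2.576
Margin = z* · SE = 2.576 · 0.01169 = 0.0301

CI: 0.902 ± 0.0301 = (0.872, 0.932)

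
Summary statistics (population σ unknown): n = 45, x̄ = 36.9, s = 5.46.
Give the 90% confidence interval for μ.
(35.53, 38.27)

t-interval (σ unknown):
df = n - 1 = 44
t* = 1.680 for 90% confidence

Margin of error = t* · s/√n = 1.680 · 5.46/√45 = 1.37

CI: (35.53, 38.27)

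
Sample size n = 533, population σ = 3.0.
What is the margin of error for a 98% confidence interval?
Margin of error = 0.30

Margin of error = z* · σ/√n
= 2.326 · 3.0/√533
= 2.326 · 3.0/23.0868
= 0.30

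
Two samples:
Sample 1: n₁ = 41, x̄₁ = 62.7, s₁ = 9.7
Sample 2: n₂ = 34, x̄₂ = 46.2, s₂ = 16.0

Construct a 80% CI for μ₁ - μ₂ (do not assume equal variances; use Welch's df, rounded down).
(12.43, 20.57)

Difference: x̄₁ - x̄₂ = 16.50
SE = √(s₁²/n₁ + s₂²/n₂) = √(9.7²/41 + 16.0²/34) = 3.1344
df = 52.18 → 52 (Welch–Satterthwaite, rounded down)
t* = 1.298

CI: 16.50 ± 1.298 · 3.1344 = 16.50 ± 4.07 = (12.43, 20.57)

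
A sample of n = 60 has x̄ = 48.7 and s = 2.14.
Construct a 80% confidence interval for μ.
(48.34, 49.06)

t-interval (σ unknown):
df = n - 1 = 59
t* = 1.296 for 80% confidence

Margin of error = t* · s/√n = 1.296 · 2.14/√60 = 0.36

CI: (48.34, 49.06)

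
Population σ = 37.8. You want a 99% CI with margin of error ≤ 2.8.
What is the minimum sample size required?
n ≥ 1210

For margin E ≤ 2.8:
n ≥ (z* · σ / E)²
n ≥ (2.576 · 37.8 / 2.8)²
n ≥ 1209.37

Minimum n = 1210 (rounding up)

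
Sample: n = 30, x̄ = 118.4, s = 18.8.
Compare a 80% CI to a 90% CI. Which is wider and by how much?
90% CI is wider by 2.66

df = 29
80% CI: t* = 1.311, (113.90, 122.90), width = 2 · t* · s/√n = 9.00
90% CI: t* = 1.699, (112.57, 124.23), width = 2 · t* · s/√n = 11.66

The 90% CI is wider by 11.66 - 9.00 = 2.66.
Higher confidence requires a wider interval.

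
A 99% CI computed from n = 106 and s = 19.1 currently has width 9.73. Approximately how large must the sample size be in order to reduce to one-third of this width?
n ≈ 954

CI width ∝ 1/√n
To reduce width by factor 3, need √n to grow by 3 → need 3² = 9 times as many samples.

Current: n = 106, width = 9.73
New: n = 954, width ≈ 3.19

Width reduced by factor of 9.73/3.19 = 3.05.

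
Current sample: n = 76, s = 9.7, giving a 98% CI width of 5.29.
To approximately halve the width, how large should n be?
n ≈ 304

CI width ∝ 1/√n
To reduce width by factor 2, need √n to grow by 2 → need 2² = 4 times as many samples.

Current: n = 76, width = 5.29
New: n = 304, width ≈ 2.60

Width reduced by factor of 5.29/2.60 = 2.03.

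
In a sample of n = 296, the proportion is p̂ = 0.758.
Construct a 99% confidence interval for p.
(0.694, 0.822)

Proportion CI:
SE = √(p̂(1-p̂)/n) = √(0.758 · 0.242 / 296) = 0.02489

z* = 2.576
Margin = z* · SE = 2.576 · 0.02489 = 0.0641

CI: 0.758 ± 0.0641 = (0.694, 0.822)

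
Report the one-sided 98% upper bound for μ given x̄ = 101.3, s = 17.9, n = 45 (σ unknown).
μ ≤ 106.95

Upper bound (one-sided):
t* = 2.116 (one-sided for 98%)
Upper bound = x̄ + t* · s/√n = 101.3 + 2.116 · 17.9/√45 = 106.95

We are 98% confident that μ ≤ 106.95.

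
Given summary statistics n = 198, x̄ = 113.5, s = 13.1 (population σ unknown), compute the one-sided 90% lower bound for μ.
μ ≥ 112.30

Lower bound (one-sided):
t* = 1.286 (one-sided for 90%)
Lower bound = x̄ - t* · s/√n = 113.5 - 1.286 · 13.1/√198 = 112.30

We are 90% confident that μ ≥ 112.30.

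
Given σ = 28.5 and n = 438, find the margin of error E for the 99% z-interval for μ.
Margin of error = 3.51

Margin of error = z* · σ/√n
= 2.576 · 28.5/√438
= 2.576 · 28.5/20.9284
= 3.51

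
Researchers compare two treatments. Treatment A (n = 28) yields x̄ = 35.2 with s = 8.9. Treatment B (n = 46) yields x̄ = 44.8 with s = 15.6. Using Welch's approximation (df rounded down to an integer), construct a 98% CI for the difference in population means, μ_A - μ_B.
(-16.38, -2.82)

Difference: x̄₁ - x̄₂ = -9.60
SE = √(s₁²/n₁ + s₂²/n₂) = √(8.9²/28 + 15.6²/46) = 2.8494
df = 71.78 → 71 (Welch–Satterthwaite, rounded down)
t* = 2.380

CI: -9.60 ± 2.380 · 2.8494 = -9.60 ± 6.78 = (-16.38, -2.82)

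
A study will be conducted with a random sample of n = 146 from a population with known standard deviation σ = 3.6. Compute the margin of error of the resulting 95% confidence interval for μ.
Margin of error = 0.58

Margin of error = z* · σ/√n
= 1.960 · 3.6/√146
= 1.960 · 3.6/12.0830
= 0.58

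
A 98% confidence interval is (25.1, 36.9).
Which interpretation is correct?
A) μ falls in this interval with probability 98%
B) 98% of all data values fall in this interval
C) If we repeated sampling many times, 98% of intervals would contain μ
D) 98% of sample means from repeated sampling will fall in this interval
C

A) Wrong — μ is fixed; the randomness lives in the interval, not in μ.
B) Wrong — a CI is about the parameter μ, not individual data values.
C) Correct — this is the frequentist long-run coverage interpretation.
D) Wrong — coverage applies to intervals containing μ, not to future x̄ values.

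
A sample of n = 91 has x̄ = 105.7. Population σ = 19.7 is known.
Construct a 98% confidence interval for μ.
(100.90, 110.50)

z-interval (σ known):
z* = 2.326 for 98% confidence

Margin of error = z* · σ/√n = 2.326 · 19.7/√91 = 4.80

CI: (105.7 - 4.80, 105.7 + 4.80) = (100.90, 110.50)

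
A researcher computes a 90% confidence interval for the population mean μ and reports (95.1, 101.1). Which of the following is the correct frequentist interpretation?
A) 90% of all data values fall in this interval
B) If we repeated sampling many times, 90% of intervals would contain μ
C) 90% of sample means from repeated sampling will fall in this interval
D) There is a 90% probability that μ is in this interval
B

A) Wrong — a CI is about the parameter μ, not individual data values.
B) Correct — this is the frequentist long-run coverage interpretation.
C) Wrong — coverage applies to intervals containing μ, not to future x̄ values.
D) Wrong — μ is fixed; the randomness lives in the interval, not in μ.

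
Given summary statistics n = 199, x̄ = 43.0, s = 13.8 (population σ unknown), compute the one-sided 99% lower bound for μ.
μ ≥ 40.71

Lower bound (one-sided):
t* = 2.345 (one-sided for 99%)
Lower bound = x̄ - t* · s/√n = 43.0 - 2.345 · 13.8/√199 = 40.71

We are 99% confident that μ ≥ 40.71.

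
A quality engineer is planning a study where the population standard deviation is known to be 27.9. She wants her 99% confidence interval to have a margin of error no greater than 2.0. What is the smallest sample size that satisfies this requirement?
n ≥ 1292

For margin E ≤ 2.0:
n ≥ (z* · σ / E)²
n ≥ (2.576 · 27.9 / 2.0)²
n ≥ 1291.34

Minimum n = 1292 (rounding up)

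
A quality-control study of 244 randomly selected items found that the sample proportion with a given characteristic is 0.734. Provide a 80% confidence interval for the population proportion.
(0.698, 0.770)

Proportion CI:
SE = √(p̂(1-p̂)/n) = √(0.734 · 0.266 / 244) = 0.02829

z* = 1.282
Margin = z* · SE = 1.282 · 0.02829 = 0.0363

CI: 0.734 ± 0.0363 = (0.698, 0.770)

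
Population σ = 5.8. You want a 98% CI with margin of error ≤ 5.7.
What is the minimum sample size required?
n ≥ 6

For margin E ≤ 5.7:
n ≥ (z* · σ / E)²
n ≥ (2.326 · 5.8 / 5.7)²
n ≥ 5.60

Minimum n = 6 (rounding up)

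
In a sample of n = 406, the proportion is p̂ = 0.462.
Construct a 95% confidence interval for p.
(0.414, 0.510)

Proportion CI:
SE = √(p̂(1-p̂)/n) = √(0.462 · 0.538 / 406) = 0.02474

z* = 1.960
Margin = z* · SE = 1.960 · 0.02474 = 0.0485

CI: 0.462 ± 0.0485 = (0.414, 0.510)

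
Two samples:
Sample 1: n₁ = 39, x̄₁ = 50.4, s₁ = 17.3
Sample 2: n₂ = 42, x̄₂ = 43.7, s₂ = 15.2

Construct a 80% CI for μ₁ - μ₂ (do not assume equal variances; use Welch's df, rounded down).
(2.01, 11.39)

Difference: x̄₁ - x̄₂ = 6.70
SE = √(s₁²/n₁ + s₂²/n₂) = √(17.3²/39 + 15.2²/42) = 3.6297
df = 75.87 → 75 (Welch–Satterthwaite, rounded down)
t* = 1.293

CI: 6.70 ± 1.293 · 3.6297 = 6.70 ± 4.69 = (2.01, 11.39)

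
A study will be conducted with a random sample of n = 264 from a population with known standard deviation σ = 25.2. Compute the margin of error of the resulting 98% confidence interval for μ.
Margin of error = 3.61

Margin of error = z* · σ/√n
= 2.326 · 25.2/√264
= 2.326 · 25.2/16.2481
= 3.61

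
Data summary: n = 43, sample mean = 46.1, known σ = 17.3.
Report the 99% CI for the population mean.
(39.30, 52.90)

z-interval (σ known):
z* = 2.576 for 99% confidence

Margin of error = z* · σ/√n = 2.576 · 17.3/√43 = 6.80

CI: (46.1 - 6.80, 46.1 + 6.80) = (39.30, 52.90)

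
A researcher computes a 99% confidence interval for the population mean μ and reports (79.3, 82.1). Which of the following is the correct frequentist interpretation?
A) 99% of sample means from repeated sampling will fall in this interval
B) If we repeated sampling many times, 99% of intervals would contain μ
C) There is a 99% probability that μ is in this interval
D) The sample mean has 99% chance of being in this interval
B

A) Wrong — coverage applies to intervals containing μ, not to future x̄ values.
B) Correct — this is the frequentist long-run coverage interpretation.
C) Wrong — μ is fixed; the randomness lives in the interval, not in μ.
D) Wrong — x̄ is observed and sits in the interval by construction.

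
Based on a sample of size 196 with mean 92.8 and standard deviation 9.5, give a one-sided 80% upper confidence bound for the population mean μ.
μ ≤ 93.37

Upper bound (one-sided):
t* = 0.843 (one-sided for 80%)
Upper bound = x̄ + t* · s/√n = 92.8 + 0.843 · 9.5/√196 = 93.37

We are 80% confident that μ ≤ 93.37.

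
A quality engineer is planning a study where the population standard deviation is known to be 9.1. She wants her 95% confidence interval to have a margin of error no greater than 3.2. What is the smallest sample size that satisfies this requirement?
n ≥ 32

For margin E ≤ 3.2:
n ≥ (z* · σ / E)²
n ≥ (1.960 · 9.1 / 3.2)²
n ≥ 31.07

Minimum n = 32 (rounding up)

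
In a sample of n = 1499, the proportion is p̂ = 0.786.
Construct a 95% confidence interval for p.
(0.765, 0.807)

Proportion CI:
SE = √(p̂(1-p̂)/n) = √(0.786 · 0.214 / 1499) = 0.01059

z* = 1.960
Margin = z* · SE = 1.960 · 0.01059 = 0.0208

CI: 0.786 ± 0.0208 = (0.765, 0.807)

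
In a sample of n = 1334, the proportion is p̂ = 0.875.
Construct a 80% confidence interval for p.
(0.863, 0.887)

Proportion CI:
SE = √(p̂(1-p̂)/n) = √(0.875 · 0.125 / 1334) = 0.00905

z* = 1.282
Margin = z* · SE = 1.282 · 0.00905 = 0.0116

CI: 0.875 ± 0.0116 = (0.863, 0.887)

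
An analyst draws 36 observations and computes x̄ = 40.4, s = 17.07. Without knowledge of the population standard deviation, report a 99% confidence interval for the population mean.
(32.65, 48.15)

t-interval (σ unknown):
df = n - 1 = 35
t* = 2.724 for 99% confidence

Margin of error = t* · s/√n = 2.724 · 17.07/√36 = 7.75

CI: (32.65, 48.15)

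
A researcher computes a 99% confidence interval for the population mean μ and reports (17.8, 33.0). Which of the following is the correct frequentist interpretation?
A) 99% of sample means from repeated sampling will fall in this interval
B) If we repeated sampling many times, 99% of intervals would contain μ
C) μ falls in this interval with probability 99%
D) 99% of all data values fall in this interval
B

A) Wrong — coverage applies to intervals containing μ, not to future x̄ values.
B) Correct — this is the frequentist long-run coverage interpretation.
C) Wrong — μ is fixed; the randomness lives in the interval, not in μ.
D) Wrong — a CI is about the parameter μ, not individual data values.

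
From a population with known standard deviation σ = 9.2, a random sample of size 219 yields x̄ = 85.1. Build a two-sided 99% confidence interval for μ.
(83.50, 86.70)

z-interval (σ known):
z* = 2.576 for 99% confidence

Margin of error = z* · σ/√n = 2.576 · 9.2/√219 = 1.60

CI: (85.1 - 1.60, 85.1 + 1.60) = (83.50, 86.70)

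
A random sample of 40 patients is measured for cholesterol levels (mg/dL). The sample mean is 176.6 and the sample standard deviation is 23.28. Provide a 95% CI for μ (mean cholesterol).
(169.15, 184.05)

t-interval (σ unknown):
df = n - 1 = 39
t* = 2.023 for 95% confidence

Margin of error = t* · s/√n = 2.023 · 23.28/√40 = 7.45

CI: (169.15, 184.05)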